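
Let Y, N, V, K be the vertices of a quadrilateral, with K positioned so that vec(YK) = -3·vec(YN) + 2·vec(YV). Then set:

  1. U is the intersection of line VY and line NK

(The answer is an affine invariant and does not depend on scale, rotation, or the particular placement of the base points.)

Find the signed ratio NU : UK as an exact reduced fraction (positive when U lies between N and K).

Work in coordinates with Y = (0, 0), N = (1, 0), V = (0, 1), K = (-3, 2).
1. U is the intersection of line VY and line NK ⇒ U = (0, 1/2)
U = N + t·(K−N) with t = 1/4, so NU:UK = t:(1−t) = 1/4:3/4

NU:UK = 1/3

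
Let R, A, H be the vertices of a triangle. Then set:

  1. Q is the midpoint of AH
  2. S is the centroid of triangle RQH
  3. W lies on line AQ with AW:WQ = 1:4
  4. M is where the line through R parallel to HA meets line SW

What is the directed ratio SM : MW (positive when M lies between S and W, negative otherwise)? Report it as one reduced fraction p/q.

Set R = (0, 0), A = (1, 0), H = (0, 1); any affine frame gives the same invariant.
1. Q is the midpoint of AH ⇒ Q = (1/2, 1/2)
2. S is the centroid of triangle RQH ⇒ S = (1/6, 1/2)
3. W lies on line AQ with AW:WQ = 1:4 ⇒ W = (9/10, 1/10)
4. M is where the line through R parallel to HA meets line SW ⇒ M = (-13/10, 13/10)
M = S + t·(W−S) with t = -2, so SM:MW = t:(1−t) = -2:3

SM:MW = -2/3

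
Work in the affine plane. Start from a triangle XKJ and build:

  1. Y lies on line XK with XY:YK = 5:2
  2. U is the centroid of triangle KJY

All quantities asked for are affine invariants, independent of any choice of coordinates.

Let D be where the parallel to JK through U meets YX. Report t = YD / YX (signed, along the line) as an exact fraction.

t = -4/15

Work in coordinates with X = (0, 0), K = (1, 0), J = (0, 1).
1. Y lies on line XK with XY:YK = 5:2 ⇒ Y = (5/7, 0)
2. U is the centroid of triangle KJY ⇒ U = (4/7, 1/3)
through U parallel to JK: direction (1, -1); meets YX at D = (19/21, 0)
D = Y + t·(X−Y) with t = -4/15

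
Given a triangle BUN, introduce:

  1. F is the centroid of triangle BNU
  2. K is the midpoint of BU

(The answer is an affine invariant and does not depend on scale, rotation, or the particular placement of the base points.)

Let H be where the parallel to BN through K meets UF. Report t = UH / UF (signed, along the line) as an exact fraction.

t = 3/4

Assign B = (0, 0), U = (1, 0), N = (0, 1) — the answer is frame-independent, so this choice is without loss of generality.
1. F is the centroid of triangle BNU ⇒ F = (1/3, 1/3)
2. K is the midpoint of BU ⇒ K = (1/2, 0)
through K parallel to BN: direction (0, 1); meets UF at H = (1/2, 1/4)
H = U + t·(F−U) with t = 3/4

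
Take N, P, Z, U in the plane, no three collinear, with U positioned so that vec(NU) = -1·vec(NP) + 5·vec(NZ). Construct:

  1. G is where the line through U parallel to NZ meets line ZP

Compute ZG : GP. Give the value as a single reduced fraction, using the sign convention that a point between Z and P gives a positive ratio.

Work in coordinates with N = (0, 0), P = (1, 0), Z = (0, 1), U = (-1, 5).
1. G is where the line through U parallel to NZ meets line ZP ⇒ G = (-1, 2)
G = Z + t·(P−Z) with t = -1, so ZG:GP = t:(1−t) = -1:2

ZG:GP = -1/2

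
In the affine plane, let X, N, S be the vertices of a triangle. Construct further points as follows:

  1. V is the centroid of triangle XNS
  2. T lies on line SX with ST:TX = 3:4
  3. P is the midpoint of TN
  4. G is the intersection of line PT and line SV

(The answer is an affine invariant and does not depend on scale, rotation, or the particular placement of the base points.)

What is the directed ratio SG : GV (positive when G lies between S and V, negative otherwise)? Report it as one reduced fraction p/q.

Choose coordinates X = (0, 0), N = (1, 0), S = (0, 1).
1. V is the centroid of triangle XNS ⇒ V = (1/3, 1/3)
2. T lies on line SX with ST:TX = 3:4 ⇒ T = (0, 4/7)
3. P is the midpoint of TN ⇒ P = (1/2, 2/7)
4. G is the intersection of line PT and line SV ⇒ G = (3/10, 2/5)
G = S + t·(V−S) with t = 9/10, so SG:GV = t:(1−t) = 9/10:1/10

SG:GV = 9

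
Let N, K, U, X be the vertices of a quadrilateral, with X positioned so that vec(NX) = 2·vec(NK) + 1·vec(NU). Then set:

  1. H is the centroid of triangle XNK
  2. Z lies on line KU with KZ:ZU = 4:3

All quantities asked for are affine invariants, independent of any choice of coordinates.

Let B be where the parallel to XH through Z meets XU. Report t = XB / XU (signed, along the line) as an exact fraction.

t = 13/28

Set N = (0, 0), K = (1, 0), U = (0, 1), X = (2, 1); any affine frame gives the same invariant.
1. H is the centroid of triangle XNK ⇒ H = (1, 1/3)
2. Z lies on line KU with KZ:ZU = 4:3 ⇒ Z = (3/7, 4/7)
through Z parallel to XH: direction (-1, -2/3); meets XU at B = (15/14, 1)
B = X + t·(U−X) with t = 13/28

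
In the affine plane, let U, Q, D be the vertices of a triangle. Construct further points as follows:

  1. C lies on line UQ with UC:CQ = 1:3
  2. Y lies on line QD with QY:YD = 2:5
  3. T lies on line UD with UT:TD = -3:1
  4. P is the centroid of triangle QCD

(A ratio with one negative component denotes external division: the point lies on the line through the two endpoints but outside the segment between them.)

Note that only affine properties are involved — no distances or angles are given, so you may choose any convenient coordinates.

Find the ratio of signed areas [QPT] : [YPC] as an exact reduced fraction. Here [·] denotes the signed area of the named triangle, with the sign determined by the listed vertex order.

Work in coordinates with U = (0, 0), Q = (1, 0), D = (0, 1).
1. C lies on line UQ with UC:CQ = 1:3 ⇒ C = (1/4, 0)
2. Y lies on line QD with QY:YD = 2:5 ⇒ Y = (5/7, 2/7)
3. T lies on line UD with UT:TD = -3:1 ⇒ T = (0, 3/2)
4. P is the centroid of triangle QCD ⇒ P = (5/12, 1/3)
2·[QPT] = -13/24, 2·[YPC] = 3/28
[QPT]:[YPC] = -13/24:3/28 = -91/18

[QPT]:[YPC] = -91/18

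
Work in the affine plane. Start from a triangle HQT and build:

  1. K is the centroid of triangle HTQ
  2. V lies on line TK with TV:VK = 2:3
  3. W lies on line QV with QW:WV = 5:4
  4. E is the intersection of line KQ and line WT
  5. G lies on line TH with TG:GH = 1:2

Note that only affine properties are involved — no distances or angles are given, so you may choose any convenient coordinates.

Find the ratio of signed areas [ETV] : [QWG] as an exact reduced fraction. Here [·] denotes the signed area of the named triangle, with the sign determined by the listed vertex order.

Choose coordinates H = (0, 0), Q = (1, 0), T = (0, 1).
1. K is the centroid of triangle HTQ ⇒ K = (1/3, 1/3)
2. V lies on line TK with TV:VK = 2:3 ⇒ V = (2/15, 11/15)
3. W lies on line QV with QW:WV = 5:4 ⇒ W = (14/27, 11/27)
4. E is the intersection of line KQ and line WT ⇒ E = (7/9, 1/9)
5. G lies on line TH with TG:GH = 1:2 ⇒ G = (0, 2/3)
2·[ETV] = 4/45, 2·[QWG] = 7/81
[ETV]:[QWG] = 4/45:7/81 = 36/35

[ETV]:[QWG] = 36/35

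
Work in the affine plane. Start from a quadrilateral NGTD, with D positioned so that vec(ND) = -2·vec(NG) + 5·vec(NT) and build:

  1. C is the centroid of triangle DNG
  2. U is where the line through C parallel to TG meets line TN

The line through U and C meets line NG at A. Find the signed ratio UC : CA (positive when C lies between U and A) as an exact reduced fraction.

UC:CA = -1/5

Choose coordinates N = (0, 0), G = (1, 0), T = (0, 1), D = (-2, 5).
1. C is the centroid of triangle DNG ⇒ C = (-1/3, 5/3)
2. U is where the line through C parallel to TG meets line TN ⇒ U = (0, 4/3)
line UC meets NG at A = (4/3, 0)
C = U + t·(A−U) with t = -1/4, so UC:CA = -1/4:5/4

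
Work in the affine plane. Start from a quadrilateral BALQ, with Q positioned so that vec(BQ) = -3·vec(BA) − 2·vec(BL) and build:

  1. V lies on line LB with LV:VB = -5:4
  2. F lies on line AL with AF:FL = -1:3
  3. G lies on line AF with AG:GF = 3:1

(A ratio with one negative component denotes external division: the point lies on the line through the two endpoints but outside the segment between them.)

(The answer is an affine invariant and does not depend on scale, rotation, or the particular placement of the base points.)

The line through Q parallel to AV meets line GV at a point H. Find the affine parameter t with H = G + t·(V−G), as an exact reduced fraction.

Set B = (0, 0), A = (1, 0), L = (0, 1), Q = (-3, -2); any affine frame gives the same invariant.
1. V lies on line LB with LV:VB = -5:4 ⇒ V = (0, -4)
2. F lies on line AL with AF:FL = -1:3 ⇒ F = (3/2, -1/2)
3. G lies on line AF with AG:GF = 3:1 ⇒ G = (11/8, -3/8)
through Q parallel to AV: direction (-1, -4); meets GV at H = (-154/15, -466/15)
H = G + t·(V−G) with t = 127/15

t = 127/15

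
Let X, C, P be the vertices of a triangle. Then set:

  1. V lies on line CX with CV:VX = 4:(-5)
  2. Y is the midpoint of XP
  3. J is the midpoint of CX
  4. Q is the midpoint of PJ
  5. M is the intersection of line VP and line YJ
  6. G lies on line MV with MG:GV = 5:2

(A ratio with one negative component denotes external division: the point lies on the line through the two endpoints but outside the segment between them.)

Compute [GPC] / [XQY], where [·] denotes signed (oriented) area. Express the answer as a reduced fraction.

[GPC]:[XQY] = 152/7

Assign X = (0, 0), C = (1, 0), P = (0, 1) — the answer is frame-independent, so this choice is without loss of generality.
1. V lies on line CX with CV:VX = 4:(-5) ⇒ V = (5, 0)
2. Y is the midpoint of XP ⇒ Y = (0, 1/2)
3. J is the midpoint of CX ⇒ J = (1/2, 0)
4. Q is the midpoint of PJ ⇒ Q = (1/4, 1/2)
5. M is the intersection of line VP and line YJ ⇒ M = (-5/8, 9/8)
6. G lies on line MV with MG:GV = 5:2 ⇒ G = (95/28, 9/28)
2·[GPC] = 19/7, 2·[XQY] = 1/8
[GPC]:[XQY] = 19/7:1/8 = 152/7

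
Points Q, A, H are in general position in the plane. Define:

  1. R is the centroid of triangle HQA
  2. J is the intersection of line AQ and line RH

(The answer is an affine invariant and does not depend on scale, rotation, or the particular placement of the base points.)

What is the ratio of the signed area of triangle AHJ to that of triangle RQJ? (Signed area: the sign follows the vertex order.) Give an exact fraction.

Set Q = (0, 0), A = (1, 0), H = (0, 1); any affine frame gives the same invariant.
1. R is the centroid of triangle HQA ⇒ R = (1/3, 1/3)
2. J is the intersection of line AQ and line RH ⇒ J = (1/2, 0)
2·[AHJ] = 1/2, 2·[RQJ] = 1/6
[AHJ]:[RQJ] = 1/2:1/6 = 3

[AHJ]:[RQJ] = 3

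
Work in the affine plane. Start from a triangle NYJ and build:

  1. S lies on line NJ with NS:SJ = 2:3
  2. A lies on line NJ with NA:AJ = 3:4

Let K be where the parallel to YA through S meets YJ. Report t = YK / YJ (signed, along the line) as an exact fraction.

Choose coordinates N = (0, 0), Y = (1, 0), J = (0, 1).
1. S lies on line NJ with NS:SJ = 2:3 ⇒ S = (0, 2/5)
2. A lies on line NJ with NA:AJ = 3:4 ⇒ A = (0, 3/7)
through S parallel to YA: direction (-1, 3/7); meets YJ at K = (21/20, -1/20)
K = Y + t·(J−Y) with t = -1/20

t = -1/20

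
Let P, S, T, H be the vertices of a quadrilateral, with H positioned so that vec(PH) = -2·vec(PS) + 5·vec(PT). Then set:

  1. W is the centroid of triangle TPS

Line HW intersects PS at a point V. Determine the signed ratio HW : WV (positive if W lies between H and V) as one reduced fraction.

Choose coordinates P = (0, 0), S = (1, 0), T = (0, 1), H = (-2, 5).
1. W is the centroid of triangle TPS ⇒ W = (1/3, 1/3)
line HW meets PS at V = (1/2, 0)
W = H + t·(V−H) with t = 14/15, so HW:WV = 14/15:1/15

HW:WV = 14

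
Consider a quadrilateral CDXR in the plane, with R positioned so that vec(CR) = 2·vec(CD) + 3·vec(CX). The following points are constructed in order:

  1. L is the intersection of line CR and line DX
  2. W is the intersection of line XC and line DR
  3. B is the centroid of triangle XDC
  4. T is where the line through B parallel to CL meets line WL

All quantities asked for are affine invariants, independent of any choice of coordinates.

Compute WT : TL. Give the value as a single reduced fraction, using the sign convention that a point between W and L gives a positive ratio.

Choose coordinates C = (0, 0), D = (1, 0), X = (0, 1), R = (2, 3).
1. L is the intersection of line CR and line DX ⇒ L = (2/5, 3/5)
2. W is the intersection of line XC and line DR ⇒ W = (0, -3)
3. B is the centroid of triangle XDC ⇒ B = (1/3, 1/3)
4. T is where the line through B parallel to CL meets line WL ⇒ T = (17/45, 2/5)
T = W + t·(L−W) with t = 17/18, so WT:TL = t:(1−t) = 17/18:1/18

WT:TL = 17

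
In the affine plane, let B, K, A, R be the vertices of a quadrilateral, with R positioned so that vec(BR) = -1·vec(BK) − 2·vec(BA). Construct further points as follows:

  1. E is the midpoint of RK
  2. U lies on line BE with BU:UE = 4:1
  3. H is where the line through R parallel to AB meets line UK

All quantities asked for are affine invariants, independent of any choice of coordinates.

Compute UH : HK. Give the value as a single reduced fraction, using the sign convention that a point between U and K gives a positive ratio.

UH:HK = -1/2

Assign B = (0, 0), K = (1, 0), A = (0, 1), R = (-1, -2) — the answer is frame-independent, so this choice is without loss of generality.
1. E is the midpoint of RK ⇒ E = (0, -1)
2. U lies on line BE with BU:UE = 4:1 ⇒ U = (0, -4/5)
3. H is where the line through R parallel to AB meets line UK ⇒ H = (-1, -8/5)
H = U + t·(K−U) with t = -1, so UH:HK = t:(1−t) = -1:2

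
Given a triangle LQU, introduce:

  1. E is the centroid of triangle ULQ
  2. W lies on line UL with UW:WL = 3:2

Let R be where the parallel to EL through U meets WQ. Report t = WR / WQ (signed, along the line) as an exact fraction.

Assign L = (0, 0), Q = (1, 0), U = (0, 1) — the answer is frame-independent, so this choice is without loss of generality.
1. E is the centroid of triangle ULQ ⇒ E = (1/3, 1/3)
2. W lies on line UL with UW:WL = 3:2 ⇒ W = (0, 2/5)
through U parallel to EL: direction (-1/3, -1/3); meets WQ at R = (-3/7, 4/7)
R = W + t·(Q−W) with t = -3/7

t = -3/7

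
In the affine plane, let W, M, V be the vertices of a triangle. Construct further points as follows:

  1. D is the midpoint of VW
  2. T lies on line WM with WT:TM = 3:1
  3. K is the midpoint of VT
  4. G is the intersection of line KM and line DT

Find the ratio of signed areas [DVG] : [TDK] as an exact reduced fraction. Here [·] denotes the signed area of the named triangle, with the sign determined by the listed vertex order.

Set W = (0, 0), M = (1, 0), V = (0, 1); any affine frame gives the same invariant.
1. D is the midpoint of VW ⇒ D = (0, 1/2)
2. T lies on line WM with WT:TM = 3:1 ⇒ T = (3/4, 0)
3. K is the midpoint of VT ⇒ K = (3/8, 1/2)
4. G is the intersection of line KM and line DT ⇒ G = (9/4, -1)
2·[DVG] = -9/8, 2·[TDK] = -3/16
[DVG]:[TDK] = -9/8:-3/16 = 6

[DVG]:[TDK] = 6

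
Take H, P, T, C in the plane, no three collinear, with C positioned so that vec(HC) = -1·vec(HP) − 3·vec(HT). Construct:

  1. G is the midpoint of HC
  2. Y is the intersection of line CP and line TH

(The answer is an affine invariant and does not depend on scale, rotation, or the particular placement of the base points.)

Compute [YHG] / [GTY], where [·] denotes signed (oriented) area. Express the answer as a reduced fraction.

Assign H = (0, 0), P = (1, 0), T = (0, 1), C = (-1, -3) — the answer is frame-independent, so this choice is without loss of generality.
1. G is the midpoint of HC ⇒ G = (-1/2, -3/2)
2. Y is the intersection of line CP and line TH ⇒ Y = (0, -3/2)
2·[YHG] = 3/4, 2·[GTY] = -5/4
[YHG]:[GTY] = 3/4:-5/4 = -3/5

[YHG]:[GTY] = -3/5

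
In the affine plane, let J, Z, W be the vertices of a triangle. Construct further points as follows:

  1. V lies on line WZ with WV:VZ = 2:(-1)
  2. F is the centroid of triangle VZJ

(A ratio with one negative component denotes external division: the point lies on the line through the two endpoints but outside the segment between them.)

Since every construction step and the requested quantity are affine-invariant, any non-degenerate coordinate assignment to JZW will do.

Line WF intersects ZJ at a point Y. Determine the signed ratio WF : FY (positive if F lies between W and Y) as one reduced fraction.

Set J = (0, 0), Z = (1, 0), W = (0, 1); any affine frame gives the same invariant.
1. V lies on line WZ with WV:VZ = 2:(-1) ⇒ V = (2, -1)
2. F is the centroid of triangle VZJ ⇒ F = (1, -1/3)
line WF meets ZJ at Y = (3/4, 0)
F = W + t·(Y−W) with t = 4/3, so WF:FY = 4/3:-1/3

WF:FY = -4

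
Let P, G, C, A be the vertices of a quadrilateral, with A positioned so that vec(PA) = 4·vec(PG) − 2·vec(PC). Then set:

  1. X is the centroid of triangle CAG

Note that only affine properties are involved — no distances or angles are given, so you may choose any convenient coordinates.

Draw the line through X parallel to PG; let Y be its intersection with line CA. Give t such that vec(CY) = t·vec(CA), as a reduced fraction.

Choose coordinates P = (0, 0), G = (1, 0), C = (0, 1), A = (4, -2).
1. X is the centroid of triangle CAG ⇒ X = (5/3, -1/3)
through X parallel to PG: direction (1, 0); meets CA at Y = (16/9, -1/3)
Y = C + t·(A−C) with t = 4/9

t = 4/9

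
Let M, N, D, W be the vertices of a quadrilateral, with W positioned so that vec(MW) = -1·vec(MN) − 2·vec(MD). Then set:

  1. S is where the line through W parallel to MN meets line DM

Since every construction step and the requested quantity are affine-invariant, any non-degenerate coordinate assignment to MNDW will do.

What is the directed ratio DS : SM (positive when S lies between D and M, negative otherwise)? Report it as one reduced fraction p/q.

Assign M = (0, 0), N = (1, 0), D = (0, 1), W = (-1, -2) — the answer is frame-independent, so this choice is without loss of generality.
1. S is where the line through W parallel to MN meets line DM ⇒ S = (0, -2)
S = D + t·(M−D) with t = 3, so DS:SM = t:(1−t) = 3:-2

DS:SM = -3/2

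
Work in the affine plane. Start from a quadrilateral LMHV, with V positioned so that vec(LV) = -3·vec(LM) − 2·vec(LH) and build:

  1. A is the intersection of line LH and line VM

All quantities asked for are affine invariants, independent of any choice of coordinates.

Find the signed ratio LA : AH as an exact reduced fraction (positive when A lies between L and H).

LA:AH = -1/3

Assign L = (0, 0), M = (1, 0), H = (0, 1), V = (-3, -2) — the answer is frame-independent, so this choice is without loss of generality.
1. A is the intersection of line LH and line VM ⇒ A = (0, -1/2)
A = L + t·(H−L) with t = -1/2, so LA:AH = t:(1−t) = -1/2:3/2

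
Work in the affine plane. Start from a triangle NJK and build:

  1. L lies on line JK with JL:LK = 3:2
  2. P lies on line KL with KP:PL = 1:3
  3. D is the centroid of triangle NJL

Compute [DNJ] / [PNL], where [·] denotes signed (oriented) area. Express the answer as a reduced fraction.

Choose coordinates N = (0, 0), J = (1, 0), K = (0, 1).
1. L lies on line JK with JL:LK = 3:2 ⇒ L = (2/5, 3/5)
2. P lies on line KL with KP:PL = 1:3 ⇒ P = (1/10, 9/10)
3. D is the centroid of triangle NJL ⇒ D = (7/15, 1/5)
2·[DNJ] = 1/5, 2·[PNL] = 3/10
[DNJ]:[PNL] = 1/5:3/10 = 2/3

[DNJ]:[PNL] = 2/3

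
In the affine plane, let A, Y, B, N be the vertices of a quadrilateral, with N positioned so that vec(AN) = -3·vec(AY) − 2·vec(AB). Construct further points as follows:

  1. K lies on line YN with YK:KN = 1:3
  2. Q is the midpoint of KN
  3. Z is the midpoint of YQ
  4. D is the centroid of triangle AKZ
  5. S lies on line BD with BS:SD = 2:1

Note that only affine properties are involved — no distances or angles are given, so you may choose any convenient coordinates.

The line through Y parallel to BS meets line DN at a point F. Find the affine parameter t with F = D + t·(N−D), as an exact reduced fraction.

t = -35/93

Work in coordinates with A = (0, 0), Y = (1, 0), B = (0, 1), N = (-3, -2).
1. K lies on line YN with YK:KN = 1:3 ⇒ K = (0, -1/2)
2. Q is the midpoint of KN ⇒ Q = (-3/2, -5/4)
3. Z is the midpoint of YQ ⇒ Z = (-1/4, -5/8)
4. D is the centroid of triangle AKZ ⇒ D = (-1/12, -3/8)
5. S lies on line BD with BS:SD = 2:1 ⇒ S = (-1/18, 1/12)
through Y parallel to BS: direction (-1/18, -11/12); meets DN at F = (283/279, 22/93)
F = D + t·(N−D) with t = -35/93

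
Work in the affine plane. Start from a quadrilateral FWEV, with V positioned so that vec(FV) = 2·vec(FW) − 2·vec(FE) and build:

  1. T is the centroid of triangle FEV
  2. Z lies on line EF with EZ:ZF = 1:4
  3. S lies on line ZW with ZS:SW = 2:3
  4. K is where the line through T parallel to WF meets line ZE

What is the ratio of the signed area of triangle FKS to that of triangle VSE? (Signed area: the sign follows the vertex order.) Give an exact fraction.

[FKS]:[VSE] = 5/6

Assign F = (0, 0), W = (1, 0), E = (0, 1), V = (2, -2) — the answer is frame-independent, so this choice is without loss of generality.
1. T is the centroid of triangle FEV ⇒ T = (2/3, -1/3)
2. Z lies on line EF with EZ:ZF = 1:4 ⇒ Z = (0, 4/5)
3. S lies on line ZW with ZS:SW = 2:3 ⇒ S = (2/5, 12/25)
4. K is where the line through T parallel to WF meets line ZE ⇒ K = (0, -1/3)
2·[FKS] = 2/15, 2·[VSE] = 4/25
[FKS]:[VSE] = 2/15:4/25 = 5/6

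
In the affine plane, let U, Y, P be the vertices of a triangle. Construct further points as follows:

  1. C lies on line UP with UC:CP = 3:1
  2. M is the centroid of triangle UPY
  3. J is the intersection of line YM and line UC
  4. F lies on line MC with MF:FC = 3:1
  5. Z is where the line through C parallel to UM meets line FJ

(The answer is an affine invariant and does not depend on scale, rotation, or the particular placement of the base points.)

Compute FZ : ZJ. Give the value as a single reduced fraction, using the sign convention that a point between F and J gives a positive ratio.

FZ:ZJ = -3/4

Choose coordinates U = (0, 0), Y = (1, 0), P = (0, 1).
1. C lies on line UP with UC:CP = 3:1 ⇒ C = (0, 3/4)
2. M is the centroid of triangle UPY ⇒ M = (1/3, 1/3)
3. J is the intersection of line YM and line UC ⇒ J = (0, 1/2)
4. F lies on line MC with MF:FC = 3:1 ⇒ F = (1/12, 31/48)
5. Z is where the line through C parallel to UM meets line FJ ⇒ Z = (1/3, 13/12)
Z = F + t·(J−F) with t = -3, so FZ:ZJ = t:(1−t) = -3:4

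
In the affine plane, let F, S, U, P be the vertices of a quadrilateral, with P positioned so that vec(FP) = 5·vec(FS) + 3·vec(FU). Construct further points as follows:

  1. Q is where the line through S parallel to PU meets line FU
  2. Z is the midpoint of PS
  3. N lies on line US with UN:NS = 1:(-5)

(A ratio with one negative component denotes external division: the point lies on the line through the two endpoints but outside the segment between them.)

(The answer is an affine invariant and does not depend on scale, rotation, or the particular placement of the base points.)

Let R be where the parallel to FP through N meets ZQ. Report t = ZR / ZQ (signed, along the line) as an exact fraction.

Assign F = (0, 0), S = (1, 0), U = (0, 1), P = (5, 3) — the answer is frame-independent, so this choice is without loss of generality.
1. Q is where the line through S parallel to PU meets line FU ⇒ Q = (0, -2/5)
2. Z is the midpoint of PS ⇒ Z = (3, 3/2)
3. N lies on line US with UN:NS = 1:(-5) ⇒ N = (-1/4, 5/4)
through N parallel to FP: direction (5, 3); meets ZQ at R = (54, 169/5)
R = Z + t·(Q−Z) with t = -17

t = -17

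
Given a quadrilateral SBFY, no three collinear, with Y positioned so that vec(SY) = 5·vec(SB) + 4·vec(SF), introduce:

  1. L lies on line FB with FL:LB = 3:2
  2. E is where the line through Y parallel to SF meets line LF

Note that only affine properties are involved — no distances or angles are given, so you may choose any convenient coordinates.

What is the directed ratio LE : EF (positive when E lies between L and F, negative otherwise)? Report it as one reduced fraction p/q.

LE:EF = -22/25

Set S = (0, 0), B = (1, 0), F = (0, 1), Y = (5, 4); any affine frame gives the same invariant.
1. L lies on line FB with FL:LB = 3:2 ⇒ L = (3/5, 2/5)
2. E is where the line through Y parallel to SF meets line LF ⇒ E = (5, -4)
E = L + t·(F−L) with t = -22/3, so LE:EF = t:(1−t) = -22/3:25/3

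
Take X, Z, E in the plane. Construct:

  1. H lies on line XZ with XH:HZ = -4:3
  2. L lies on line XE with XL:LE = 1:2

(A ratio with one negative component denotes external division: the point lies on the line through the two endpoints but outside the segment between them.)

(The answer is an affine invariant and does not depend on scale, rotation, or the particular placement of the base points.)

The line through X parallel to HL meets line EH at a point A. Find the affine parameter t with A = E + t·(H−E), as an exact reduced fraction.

Work in coordinates with X = (0, 0), Z = (1, 0), E = (0, 1).
1. H lies on line XZ with XH:HZ = -4:3 ⇒ H = (4, 0)
2. L lies on line XE with XL:LE = 1:2 ⇒ L = (0, 1/3)
through X parallel to HL: direction (-4, 1/3); meets EH at A = (6, -1/2)
A = E + t·(H−E) with t = 3/2

t = 3/2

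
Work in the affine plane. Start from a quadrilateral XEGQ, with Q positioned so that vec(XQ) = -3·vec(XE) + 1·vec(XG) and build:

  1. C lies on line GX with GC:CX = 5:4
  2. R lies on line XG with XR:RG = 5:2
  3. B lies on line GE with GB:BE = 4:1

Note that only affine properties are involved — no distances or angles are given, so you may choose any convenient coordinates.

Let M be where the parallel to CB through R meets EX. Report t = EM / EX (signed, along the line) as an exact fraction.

t = -103/77

Set X = (0, 0), E = (1, 0), G = (0, 1), Q = (-3, 1); any affine frame gives the same invariant.
1. C lies on line GX with GC:CX = 5:4 ⇒ C = (0, 4/9)
2. R lies on line XG with XR:RG = 5:2 ⇒ R = (0, 5/7)
3. B lies on line GE with GB:BE = 4:1 ⇒ B = (4/5, 1/5)
through R parallel to CB: direction (4/5, -11/45); meets EX at M = (180/77, 0)
M = E + t·(X−E) with t = -103/77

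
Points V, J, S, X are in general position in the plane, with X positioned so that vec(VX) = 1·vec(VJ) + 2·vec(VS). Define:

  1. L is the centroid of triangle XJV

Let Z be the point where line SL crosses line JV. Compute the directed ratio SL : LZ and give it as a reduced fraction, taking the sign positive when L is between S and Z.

Assign V = (0, 0), J = (1, 0), S = (0, 1), X = (1, 2) — the answer is frame-independent, so this choice is without loss of generality.
1. L is the centroid of triangle XJV ⇒ L = (2/3, 2/3)
line SL meets JV at Z = (2, 0)
L = S + t·(Z−S) with t = 1/3, so SL:LZ = 1/3:2/3

SL:LZ = 1/2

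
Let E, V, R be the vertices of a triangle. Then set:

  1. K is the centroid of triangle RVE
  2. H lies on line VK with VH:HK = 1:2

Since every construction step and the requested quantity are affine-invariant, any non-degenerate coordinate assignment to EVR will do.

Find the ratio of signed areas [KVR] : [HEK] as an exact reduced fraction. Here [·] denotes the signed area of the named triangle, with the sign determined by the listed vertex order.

[KVR]:[HEK] = -3/2

Set E = (0, 0), V = (1, 0), R = (0, 1); any affine frame gives the same invariant.
1. K is the centroid of triangle RVE ⇒ K = (1/3, 1/3)
2. H lies on line VK with VH:HK = 1:2 ⇒ H = (7/9, 1/9)
2·[KVR] = 1/3, 2·[HEK] = -2/9
[KVR]:[HEK] = 1/3:-2/9 = -3/2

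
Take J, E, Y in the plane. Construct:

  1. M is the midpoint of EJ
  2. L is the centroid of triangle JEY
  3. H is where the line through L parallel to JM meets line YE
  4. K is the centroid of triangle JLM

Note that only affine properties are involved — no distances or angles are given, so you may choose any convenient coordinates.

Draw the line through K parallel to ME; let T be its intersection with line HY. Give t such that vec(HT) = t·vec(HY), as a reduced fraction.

Assign J = (0, 0), E = (1, 0), Y = (0, 1) — the answer is frame-independent, so this choice is without loss of generality.
1. M is the midpoint of EJ ⇒ M = (1/2, 0)
2. L is the centroid of triangle JEY ⇒ L = (1/3, 1/3)
3. H is where the line through L parallel to JM meets line YE ⇒ H = (2/3, 1/3)
4. K is the centroid of triangle JLM ⇒ K = (5/18, 1/9)
through K parallel to ME: direction (1/2, 0); meets HY at T = (8/9, 1/9)
T = H + t·(Y−H) with t = -1/3

t = -1/3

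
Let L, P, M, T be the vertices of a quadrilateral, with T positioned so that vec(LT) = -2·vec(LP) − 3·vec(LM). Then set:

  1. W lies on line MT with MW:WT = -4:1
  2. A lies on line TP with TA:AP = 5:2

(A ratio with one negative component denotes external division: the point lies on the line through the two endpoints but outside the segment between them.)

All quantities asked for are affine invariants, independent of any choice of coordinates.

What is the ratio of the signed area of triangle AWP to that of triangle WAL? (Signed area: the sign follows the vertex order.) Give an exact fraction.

Assign L = (0, 0), P = (1, 0), M = (0, 1), T = (-2, -3) — the answer is frame-independent, so this choice is without loss of generality.
1. W lies on line MT with MW:WT = -4:1 ⇒ W = (-8/3, -13/3)
2. A lies on line TP with TA:AP = 5:2 ⇒ A = (1/7, -6/7)
2·[AWP] = 4/7, 2·[WAL] = 61/21
[AWP]:[WAL] = 4/7:61/21 = 12/61

[AWP]:[WAL] = 12/61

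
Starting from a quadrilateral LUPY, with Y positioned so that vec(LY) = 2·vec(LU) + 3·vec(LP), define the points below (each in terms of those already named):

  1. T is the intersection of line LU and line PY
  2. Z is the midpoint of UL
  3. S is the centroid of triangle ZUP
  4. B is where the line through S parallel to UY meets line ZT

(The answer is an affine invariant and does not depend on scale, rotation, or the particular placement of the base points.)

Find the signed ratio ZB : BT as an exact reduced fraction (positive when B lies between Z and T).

Assign L = (0, 0), U = (1, 0), P = (0, 1), Y = (2, 3) — the answer is frame-independent, so this choice is without loss of generality.
1. T is the intersection of line LU and line PY ⇒ T = (-1, 0)
2. Z is the midpoint of UL ⇒ Z = (1/2, 0)
3. S is the centroid of triangle ZUP ⇒ S = (1/2, 1/3)
4. B is where the line through S parallel to UY meets line ZT ⇒ B = (7/18, 0)
B = Z + t·(T−Z) with t = 2/27, so ZB:BT = t:(1−t) = 2/27:25/27

ZB:BT = 2/25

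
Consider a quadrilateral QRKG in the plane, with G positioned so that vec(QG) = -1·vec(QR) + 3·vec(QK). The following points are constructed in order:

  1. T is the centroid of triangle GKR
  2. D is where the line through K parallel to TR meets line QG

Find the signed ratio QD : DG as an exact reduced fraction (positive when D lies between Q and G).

Assign Q = (0, 0), R = (1, 0), K = (0, 1), G = (-1, 3) — the answer is frame-independent, so this choice is without loss of generality.
1. T is the centroid of triangle GKR ⇒ T = (0, 4/3)
2. D is where the line through K parallel to TR meets line QG ⇒ D = (-3/5, 9/5)
D = Q + t·(G−Q) with t = 3/5, so QD:DG = t:(1−t) = 3/5:2/5

QD:DG = 3/2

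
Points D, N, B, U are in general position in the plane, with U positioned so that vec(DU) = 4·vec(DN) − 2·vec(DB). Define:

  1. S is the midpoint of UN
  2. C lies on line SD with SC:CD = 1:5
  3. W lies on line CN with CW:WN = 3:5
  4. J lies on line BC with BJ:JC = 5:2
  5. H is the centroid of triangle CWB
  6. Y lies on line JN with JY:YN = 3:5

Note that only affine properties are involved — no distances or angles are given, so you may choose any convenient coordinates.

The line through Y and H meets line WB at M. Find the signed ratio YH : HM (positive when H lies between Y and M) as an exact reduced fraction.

Set D = (0, 0), N = (1, 0), B = (0, 1), U = (4, -2); any affine frame gives the same invariant.
1. S is the midpoint of UN ⇒ S = (5/2, -1)
2. C lies on line SD with SC:CD = 1:5 ⇒ C = (25/12, -5/6)
3. W lies on line CN with CW:WN = 3:5 ⇒ W = (161/96, -25/48)
4. J lies on line BC with BJ:JC = 5:2 ⇒ J = (125/84, -13/42)
5. H is the centroid of triangle CWB ⇒ H = (361/288, -17/144)
6. Y lies on line JN with JY:YN = 3:5 ⇒ Y = (877/672, -65/336)
line YH meets WB at M = (1771/1376, -115/688)
H = Y + t·(M−Y) with t = 43/15, so YH:HM = 43/15:-28/15

YH:HM = -43/28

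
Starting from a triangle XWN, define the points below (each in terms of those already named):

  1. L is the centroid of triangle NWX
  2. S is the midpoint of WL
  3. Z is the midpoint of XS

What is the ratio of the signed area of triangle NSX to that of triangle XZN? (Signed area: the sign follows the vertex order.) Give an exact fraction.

[NSX]:[XZN] = -2

Choose coordinates X = (0, 0), W = (1, 0), N = (0, 1).
1. L is the centroid of triangle NWX ⇒ L = (1/3, 1/3)
2. S is the midpoint of WL ⇒ S = (2/3, 1/6)
3. Z is the midpoint of XS ⇒ Z = (1/3, 1/12)
2·[NSX] = -2/3, 2·[XZN] = 1/3
[NSX]:[XZN] = -2/3:1/3 = -2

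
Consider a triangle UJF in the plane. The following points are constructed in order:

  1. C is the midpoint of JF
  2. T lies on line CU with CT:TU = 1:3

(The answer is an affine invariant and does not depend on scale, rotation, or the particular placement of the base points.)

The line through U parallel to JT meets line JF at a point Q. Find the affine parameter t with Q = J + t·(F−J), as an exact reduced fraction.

t = -3/2

Choose coordinates U = (0, 0), J = (1, 0), F = (0, 1).
1. C is the midpoint of JF ⇒ C = (1/2, 1/2)
2. T lies on line CU with CT:TU = 1:3 ⇒ T = (3/8, 3/8)
through U parallel to JT: direction (-5/8, 3/8); meets JF at Q = (5/2, -3/2)
Q = J + t·(F−J) with t = -3/2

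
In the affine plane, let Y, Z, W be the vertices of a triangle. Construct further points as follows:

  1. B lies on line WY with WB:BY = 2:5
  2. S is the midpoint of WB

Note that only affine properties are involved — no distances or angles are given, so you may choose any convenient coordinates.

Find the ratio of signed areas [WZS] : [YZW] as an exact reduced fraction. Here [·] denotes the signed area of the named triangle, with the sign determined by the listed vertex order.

[WZS]:[YZW] = -1/7

Work in coordinates with Y = (0, 0), Z = (1, 0), W = (0, 1).
1. B lies on line WY with WB:BY = 2:5 ⇒ B = (0, 5/7)
2. S is the midpoint of WB ⇒ S = (0, 6/7)
2·[WZS] = -1/7, 2·[YZW] = 1
[WZS]:[YZW] = -1/7:1 = -1/7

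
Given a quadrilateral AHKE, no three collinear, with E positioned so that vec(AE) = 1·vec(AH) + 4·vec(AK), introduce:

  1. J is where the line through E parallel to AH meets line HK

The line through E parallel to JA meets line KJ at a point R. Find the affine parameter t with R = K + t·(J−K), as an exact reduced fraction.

t = -13/3

Choose coordinates A = (0, 0), H = (1, 0), K = (0, 1), E = (1, 4).
1. J is where the line through E parallel to AH meets line HK ⇒ J = (-3, 4)
through E parallel to JA: direction (3, -4); meets KJ at R = (13, -12)
R = K + t·(J−K) with t = -13/3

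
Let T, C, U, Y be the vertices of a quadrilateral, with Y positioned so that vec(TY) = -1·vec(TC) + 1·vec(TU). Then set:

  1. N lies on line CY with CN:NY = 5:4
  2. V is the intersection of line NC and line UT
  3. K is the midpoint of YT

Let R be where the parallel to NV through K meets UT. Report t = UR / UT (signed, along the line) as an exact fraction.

Choose coordinates T = (0, 0), C = (1, 0), U = (0, 1), Y = (-1, 1).
1. N lies on line CY with CN:NY = 5:4 ⇒ N = (-1/9, 5/9)
2. V is the intersection of line NC and line UT ⇒ V = (0, 1/2)
3. K is the midpoint of YT ⇒ K = (-1/2, 1/2)
through K parallel to NV: direction (1/9, -1/18); meets UT at R = (0, 1/4)
R = U + t·(T−U) with t = 3/4

t = 3/4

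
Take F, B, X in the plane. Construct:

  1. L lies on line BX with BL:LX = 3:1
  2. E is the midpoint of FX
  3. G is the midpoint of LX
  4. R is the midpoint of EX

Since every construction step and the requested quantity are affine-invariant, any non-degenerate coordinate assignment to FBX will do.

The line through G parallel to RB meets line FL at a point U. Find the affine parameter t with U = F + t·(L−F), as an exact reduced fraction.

t = 31/30

Work in coordinates with F = (0, 0), B = (1, 0), X = (0, 1).
1. L lies on line BX with BL:LX = 3:1 ⇒ L = (1/4, 3/4)
2. E is the midpoint of FX ⇒ E = (0, 1/2)
3. G is the midpoint of LX ⇒ G = (1/8, 7/8)
4. R is the midpoint of EX ⇒ R = (0, 3/4)
through G parallel to RB: direction (1, -3/4); meets FL at U = (31/120, 31/40)
U = F + t·(L−F) with t = 31/30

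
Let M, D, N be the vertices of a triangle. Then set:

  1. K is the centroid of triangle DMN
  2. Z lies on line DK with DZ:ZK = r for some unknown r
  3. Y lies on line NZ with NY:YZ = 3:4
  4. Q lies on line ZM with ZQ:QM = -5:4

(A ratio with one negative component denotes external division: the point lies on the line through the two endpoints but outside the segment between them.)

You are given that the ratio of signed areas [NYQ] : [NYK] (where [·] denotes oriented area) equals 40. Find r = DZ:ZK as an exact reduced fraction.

Work in coordinates with M = (0, 0), D = (1, 0), N = (0, 1).
1. K is the centroid of triangle DMN ⇒ K = (1/3, 1/3)
2. With DZ:ZK = r, write λ = r/(r+1) so Z = D + λ·(K−D); Z is affine-linear in λ
3. Y lies on line NZ with NY:YZ = 3:4 ⇒ Y is an affine combination of earlier points and hence also affine-linear in λ
4. Q lies on line ZM with ZQ:QM = -5:4 ⇒ Q is an affine combination of earlier points and hence also affine-linear in λ
Every point depending on Z is an affine combination of Z and λ-independent points, so each such coordinate is linear in λ; the λ² term in each signed area is a multiple of (K−D)×(K−D) = 0, so 2·[NYQ] and 2·[NYK] are each linear in λ. Evaluating at λ=0 and λ=1:
  2·[NYQ] = 10/7·λ − 15/7,   2·[NYK] = 1/7·λ − 1/7
So [NYQ]:[NYK] = (10/7·λ − 15/7) / (1/7·λ − 1/7). Setting this equal to 40:
  10/7·λ − 15/7 = 40·(1/7·λ − 1/7)  ⇒  λ = 5/6
Then r = λ/(1−λ) = (5/6)/(1/6) = 5. Check: with r = 5, Z = (4/9, 5/18) and [NYQ]:[NYK] = 40 as required.

r = 5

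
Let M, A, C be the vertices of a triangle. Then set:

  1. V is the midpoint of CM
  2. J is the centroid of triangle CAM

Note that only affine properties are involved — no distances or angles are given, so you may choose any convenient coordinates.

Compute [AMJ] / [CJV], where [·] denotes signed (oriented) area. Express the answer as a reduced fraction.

Work in coordinates with M = (0, 0), A = (1, 0), C = (0, 1).
1. V is the midpoint of CM ⇒ V = (0, 1/2)
2. J is the centroid of triangle CAM ⇒ J = (1/3, 1/3)
2·[AMJ] = -1/3, 2·[CJV] = -1/6
[AMJ]:[CJV] = -1/3:-1/6 = 2

[AMJ]:[CJV] = 2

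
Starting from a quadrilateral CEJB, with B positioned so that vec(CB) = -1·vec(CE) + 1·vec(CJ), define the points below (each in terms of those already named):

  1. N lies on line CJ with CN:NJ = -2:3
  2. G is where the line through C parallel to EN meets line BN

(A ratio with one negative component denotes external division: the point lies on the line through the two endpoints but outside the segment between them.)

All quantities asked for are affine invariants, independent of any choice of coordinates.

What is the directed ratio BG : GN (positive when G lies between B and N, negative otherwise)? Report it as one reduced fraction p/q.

BG:GN = 3/2

Choose coordinates C = (0, 0), E = (1, 0), J = (0, 1), B = (-1, 1).
1. N lies on line CJ with CN:NJ = -2:3 ⇒ N = (0, -2)
2. G is where the line through C parallel to EN meets line BN ⇒ G = (-2/5, -4/5)
G = B + t·(N−B) with t = 3/5, so BG:GN = t:(1−t) = 3/5:2/5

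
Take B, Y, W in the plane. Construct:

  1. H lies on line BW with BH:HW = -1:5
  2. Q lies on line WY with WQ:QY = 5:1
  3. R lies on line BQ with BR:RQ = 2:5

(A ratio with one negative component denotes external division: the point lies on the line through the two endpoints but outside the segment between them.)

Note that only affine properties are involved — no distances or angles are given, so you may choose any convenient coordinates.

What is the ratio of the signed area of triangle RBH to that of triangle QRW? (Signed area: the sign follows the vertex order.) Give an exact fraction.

Choose coordinates B = (0, 0), Y = (1, 0), W = (0, 1).
1. H lies on line BW with BH:HW = -1:5 ⇒ H = (0, -1/4)
2. Q lies on line WY with WQ:QY = 5:1 ⇒ Q = (5/6, 1/6)
3. R lies on line BQ with BR:RQ = 2:5 ⇒ R = (5/21, 1/21)
2·[RBH] = 5/84, 2·[QRW] = -25/42
[RBH]:[QRW] = 5/84:-25/42 = -1/10

[RBH]:[QRW] = -1/10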